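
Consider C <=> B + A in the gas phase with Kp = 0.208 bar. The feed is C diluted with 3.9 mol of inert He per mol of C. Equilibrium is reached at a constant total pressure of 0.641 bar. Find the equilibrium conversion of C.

Take 1 mol C as basis and let X be its fractional conversion, so ξ = X.
Mole table: n_C = 1 − X; n_B = X; n_A = X; n_I = 3.9 (inert).
n_T = Σnᵢ = 4.9 + X.
With p_i = (n_i/n_T)P, Kp = p_B p_A / (p_C).
Substituting and setting equal to 0.208 bar gives a polynomial in X; the root in (0,1) is X = 0.718.

X = 0.718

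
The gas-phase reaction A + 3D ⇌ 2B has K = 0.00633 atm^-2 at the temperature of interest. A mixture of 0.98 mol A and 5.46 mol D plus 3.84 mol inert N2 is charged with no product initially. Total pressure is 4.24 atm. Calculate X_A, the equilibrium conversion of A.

X = 0.172

Basis: 0.98 mol A initially; let X = conversion of A. Extent ξ = 0.98X.
Moles: n_A = 0.98 − 0.98X; n_D = 5.46 − 2.94X; n_B = 1.96X; n_I = 3.84 (inert).
Total moles n_T = 10.3 − 1.96X.
With p_i = (n_i/n_T)P, K = p_B^2 / (p_A p_D^3).
Substituting and setting equal to 0.00633 atm^-2 gives a polynomial in X; the root in (0,1) is X = 0.172.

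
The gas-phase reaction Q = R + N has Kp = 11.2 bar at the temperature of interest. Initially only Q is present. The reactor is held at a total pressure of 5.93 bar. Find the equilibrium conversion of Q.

Let X = conversion of Q (basis 1 mol Q); extent of reaction ξ = X.
Mole table: n_Q = 1 − X; n_R = X; n_N = X.
Summing: n_T = 1 + X.
Mole fractions y_i = n_i/n_T; Kp = p_R p_N / (p_Q) with p_i = y_i·P.
Equating to 11.2 bar and solving on 0 < X < 1: X = 0.809.

X = 0.809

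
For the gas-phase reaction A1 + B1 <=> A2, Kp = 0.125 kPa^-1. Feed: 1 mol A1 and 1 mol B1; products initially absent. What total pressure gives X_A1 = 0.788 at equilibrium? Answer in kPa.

P = 170 kPa

Let X = conversion of A1 (basis 1 mol A1); extent of reaction ξ = X.
At extent ξ: n_A1 = 1 − X; n_B1 = 1 − X; n_A2 = X.
n_T = Σnᵢ = 2 − X.
Kp = p_A2 / (p_A1 p_B1) with p_i = (n_i/n_T)·P.
At X = 0.788: the mole-fraction product g(X) = Π y_i^ν_i = 21.25. Since Kp = g(X)·P^{-1}, P = (g/Kp)^(1/1) = (21.25/0.125)^(1/1) = 170 kPa.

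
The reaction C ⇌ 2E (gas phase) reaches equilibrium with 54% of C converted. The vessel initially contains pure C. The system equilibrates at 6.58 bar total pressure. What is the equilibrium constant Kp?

Kp = 10.8 bar

Let X = conversion of C (basis 1 mol C); extent of reaction ξ = X.
At extent ξ: n_C = 1 − X; n_E = 2X.
Summing: n_T = 1 + X.
At X = 0.54: n_C = 0.46, n_E = 1.08, n_T = 1.54.
p_i = (n_i/n_T)·P. Kp = p_E^2 / (p_C) = 10.8 bar.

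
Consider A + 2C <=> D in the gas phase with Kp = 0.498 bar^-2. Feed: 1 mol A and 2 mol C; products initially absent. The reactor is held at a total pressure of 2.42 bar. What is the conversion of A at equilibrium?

X = 0.446

Basis: 1 mol A initially; let X = conversion of A. Extent ξ = X.
Moles: n_A = 1 − X; n_C = 2 − 2X; n_D = X.
n_T = Σnᵢ = 3 − 2X.
With p_i = (n_i/n_T)P, Kp = p_D / (p_A p_C^2).
Equating to 0.498 bar^-2 and solving on 0 < X < 1: X = 0.446.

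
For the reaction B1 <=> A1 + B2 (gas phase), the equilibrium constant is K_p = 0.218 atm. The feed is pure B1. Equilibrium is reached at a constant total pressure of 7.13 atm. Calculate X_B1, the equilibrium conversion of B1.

Take 1 mol B1 as basis and let X be its fractional conversion, so ξ = X.
At extent ξ: n_B1 = 1 − X; n_A1 = X; n_B2 = X.
Summing: n_T = 1 + X.
y_i = n_i/n_T, p_i = y_i·P. K_p = p_A1 p_B2 / (p_B1).
Equating to 0.218 atm and solving on 0 < X < 1: X = 0.172.

X = 0.172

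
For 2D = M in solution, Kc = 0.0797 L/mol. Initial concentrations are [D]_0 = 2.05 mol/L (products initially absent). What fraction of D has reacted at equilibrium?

Let X = conversion of D; extent ξ = 2.05X/2 mol/L.
Concentrations: [D] = 2.05 − 2.05X; [M] = 1.02X.
Kc = [M] / ([D]^2).
Solving Kc = 0.0797 for X ∈ (0,1): X = 0.206.

X = 0.206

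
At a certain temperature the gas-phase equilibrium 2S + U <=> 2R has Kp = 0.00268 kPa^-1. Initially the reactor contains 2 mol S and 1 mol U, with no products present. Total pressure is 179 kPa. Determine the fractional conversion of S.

Let X = conversion of S (basis 2 mol S); extent of reaction ξ = X.
At extent ξ: n_S = 2 − 2X; n_U = 1 − X; n_R = 2X.
Total moles n_T = 3 − X.
With p_i = (n_i/n_T)P, Kp = p_R^2 / (p_S^2 p_U).
Equating to 0.00268 kPa^-1 and solving on 0 < X < 1: X = 0.264.

X = 0.264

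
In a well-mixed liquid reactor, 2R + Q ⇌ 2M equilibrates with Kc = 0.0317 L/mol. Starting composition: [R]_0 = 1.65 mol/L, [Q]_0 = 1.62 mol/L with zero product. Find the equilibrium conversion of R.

X = 0.178

Let X = conversion of R; extent ξ = 1.65X/2 mol/L.
Concentrations: [R] = 1.65 − 1.65X; [Q] = 1.62 − 0.825X; [M] = 1.65X.
Kc = [M]^2 / ([R]^2 [Q]).
Equating to 0.0317 L/mol: the physical root is X = 0.178.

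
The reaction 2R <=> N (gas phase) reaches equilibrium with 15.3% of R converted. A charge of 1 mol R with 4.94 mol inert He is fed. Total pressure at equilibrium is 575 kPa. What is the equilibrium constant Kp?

Basis: 1 mol R initially; let X = conversion of R. Extent ξ = 0.5X.
Species balance: n_R = 1 − X; n_N = 0.5X; n_I = 4.94 (inert).
n_T = Σnᵢ = 5.94 − 0.5X.
At X = 0.153: n_R = 0.847, n_N = 0.0765, n_T = 5.86.
p_i = (n_i/n_T)·P. Kp = p_N / (p_R^2) = 0.00109 kPa^-1.

Kp = 0.00109 kPa^-1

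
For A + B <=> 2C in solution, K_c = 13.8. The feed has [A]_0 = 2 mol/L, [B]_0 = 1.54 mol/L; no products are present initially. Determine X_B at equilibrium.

X = 0.729

Let X = conversion of B; extent ξ = 1.54·X mol/L.
Concentrations: [A] = 2 − 1.54X; [B] = 1.54 − 1.54X; [C] = 3.08X.
K_c = [C]^2 / ([A] [B]).
Equating to 13.8: the physical root is X = 0.729.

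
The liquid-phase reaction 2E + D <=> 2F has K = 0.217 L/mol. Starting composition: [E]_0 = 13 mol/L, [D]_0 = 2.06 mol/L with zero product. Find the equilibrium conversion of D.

Let X = conversion of D; extent ξ = 2.06·X mol/L.
Concentrations: [E] = 13 − 4.12X; [D] = 2.06 − 2.06X; [F] = 4.12X.
K = [F]^2 / ([E]^2 [D]).
This equals 0.217 at X = 0.768 (the root in 0 < X < 1).

X = 0.768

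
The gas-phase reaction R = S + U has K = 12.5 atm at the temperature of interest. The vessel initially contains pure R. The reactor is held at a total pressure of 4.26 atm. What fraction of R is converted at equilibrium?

X = 0.864

Take 1 mol R as basis and let X be its fractional conversion, so ξ = X.
At extent ξ: n_R = 1 − X; n_S = X; n_U = X.
Summing: n_T = 1 + X.
y_i = n_i/n_T, p_i = y_i·P. K = p_S p_U / (p_R).
Equating to 12.5 atm and solving on 0 < X < 1: X = 0.864.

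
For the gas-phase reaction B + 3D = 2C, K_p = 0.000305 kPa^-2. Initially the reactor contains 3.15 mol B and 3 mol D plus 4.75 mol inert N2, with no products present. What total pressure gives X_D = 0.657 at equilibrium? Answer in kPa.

Take 3 mol D as basis and let X be its fractional conversion, so ξ = X.
Species balance: n_B = 3.15 − X; n_D = 3 − 3X; n_C = 2X; n_I = 4.75 (inert).
Total moles n_T = 10.9 − 2X.
K_p = p_C^2 / (p_B p_D^3) with p_i = (n_i/n_T)·P.
At X = 0.657: the mole-fraction product g(X) = Π y_i^ν_i = 58.41. Since K_p = g(X)·P^{-2}, P = (g/K_p)^(1/2) = (58.41/0.000305)^(1/2) = 438 kPa.

P = 438 kPa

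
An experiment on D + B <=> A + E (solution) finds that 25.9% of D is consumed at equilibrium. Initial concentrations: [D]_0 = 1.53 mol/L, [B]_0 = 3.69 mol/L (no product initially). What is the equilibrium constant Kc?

Kc = 0.0421

Let X = conversion of D.
Concentrations: [D] = 1.53 − 1.53X; [B] = 3.69 − 1.53X; [A] = 1.53X; [E] = 1.53X.
At X = 0.259: [D] = 1.13, [B] = 3.29, [A] = 0.396, [E] = 0.396.
Kc = [A] [E] / ([D] [B]) = 0.0421.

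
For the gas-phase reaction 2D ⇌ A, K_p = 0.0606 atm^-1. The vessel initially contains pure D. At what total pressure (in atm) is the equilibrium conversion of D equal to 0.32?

Take 1 mol D as basis and let X be its fractional conversion, so ξ = 0.5X.
At extent ξ: n_D = 1 − X; n_A = 0.5X.
Total moles n_T = 1 − 0.5X.
K_p = p_A / (p_D^2) with p_i = (n_i/n_T)·P.
At X = 0.32: the mole-fraction product g(X) = Π y_i^ν_i = 0.2907. Since K_p = g(X)·P^{-1}, P = (g/K_p)^(1/1) = (0.2907/0.0606)^(1/1) = 4.8 atm.

P = 4.8 atm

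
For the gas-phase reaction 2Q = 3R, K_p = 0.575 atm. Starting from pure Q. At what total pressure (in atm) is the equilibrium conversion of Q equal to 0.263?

Take 1 mol Q as basis and let X be its fractional conversion, so ξ = 0.5X.
At extent ξ: n_Q = 1 − X; n_R = 1.5X.
Total moles n_T = 1 + 0.5X.
K_p = p_R^3 / (p_Q^2) with p_i = (n_i/n_T)·P.
At X = 0.263: the mole-fraction product g(X) = Π y_i^ν_i = 0.0999. Since K_p = g(X)·P^{1}, P = (K_p/g)^(1/1) = (0.575/0.0999)^(1/1) = 5.76 atm.

P = 5.76 atm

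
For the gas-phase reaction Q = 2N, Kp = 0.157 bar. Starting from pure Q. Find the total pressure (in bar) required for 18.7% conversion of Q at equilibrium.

P = 1.08 bar

Let X = conversion of Q (basis 1 mol Q); extent of reaction ξ = X.
Mole table: n_Q = 1 − X; n_N = 2X.
Total moles n_T = 1 + X.
Kp = p_N^2 / (p_Q) with p_i = (n_i/n_T)·P.
At X = 0.187: the mole-fraction product g(X) = Π y_i^ν_i = 0.1449. Since Kp = g(X)·P^{1}, P = (Kp/g)^(1/1) = (0.157/0.1449)^(1/1) = 1.08 bar.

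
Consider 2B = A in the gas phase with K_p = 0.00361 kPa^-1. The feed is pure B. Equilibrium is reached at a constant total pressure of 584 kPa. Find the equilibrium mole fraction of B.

y_B = 0.491

Basis: 1 mol B initially; let X = conversion of B. Extent ξ = 0.5X.
Mole table: n_B = 1 − X; n_A = 0.5X.
Total moles n_T = 1 − 0.5X.
Mole fractions y_i = n_i/n_T; K_p = p_A / (p_B^2) with p_i = y_i·P.
Equating to 0.00361 kPa^-1 and solving on 0 < X < 1: X = 0.674.
Then n_B = 0.326, n_T = 0.663, so y_B = 0.491.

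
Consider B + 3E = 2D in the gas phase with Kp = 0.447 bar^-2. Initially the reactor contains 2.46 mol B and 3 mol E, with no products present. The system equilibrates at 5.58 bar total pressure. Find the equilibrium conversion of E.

X = 0.650

Basis: 3 mol E initially; let X = conversion of E. Extent ξ = X.
Mole table: n_B = 2.46 − X; n_E = 3 − 3X; n_D = 2X.
n_T = Σnᵢ = 5.46 − 2X.
With p_i = (n_i/n_T)P, Kp = p_D^2 / (p_B p_E^3).
This yields a degree-4 equation in X; solving on (0,1), X = 0.650.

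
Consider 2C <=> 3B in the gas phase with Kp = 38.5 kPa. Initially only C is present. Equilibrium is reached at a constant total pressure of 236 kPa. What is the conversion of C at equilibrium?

Let X = conversion of C (basis 1 mol C); extent of reaction ξ = 0.5X.
Species balance: n_C = 1 − X; n_B = 1.5X.
Total moles n_T = 1 + 0.5X.
With p_i = (n_i/n_T)P, Kp = p_B^3 / (p_C^2).
Equating to 38.5 kPa and solving on 0 < X < 1: X = 0.301.

X = 0.301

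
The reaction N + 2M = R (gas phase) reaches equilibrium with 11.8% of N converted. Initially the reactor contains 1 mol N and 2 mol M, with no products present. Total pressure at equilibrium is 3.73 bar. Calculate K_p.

Basis: 1 mol N initially; let X = conversion of N. Extent ξ = X.
Mole table: n_N = 1 − X; n_M = 2 − 2X; n_R = X.
n_T = Σnᵢ = 3 − 2X.
At X = 0.118: n_N = 0.882, n_M = 1.76, n_R = 0.118, n_T = 2.76.
p_i = (n_i/n_T)·P. K_p = p_R / (p_N p_M^2) = 0.0236 bar^-2.

K_p = 0.0236 bar^-2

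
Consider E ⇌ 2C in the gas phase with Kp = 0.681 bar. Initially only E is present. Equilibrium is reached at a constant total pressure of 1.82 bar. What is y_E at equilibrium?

y_E = 0.547

Take 1 mol E as basis and let X be its fractional conversion, so ξ = X.
Mole table: n_E = 1 − X; n_C = 2X.
n_T = Σnᵢ = 1 + X.
With p_i = (n_i/n_T)P, Kp = p_C^2 / (p_E).
This yields a degree-2 equation in X; solving on (0,1), X = 0.292.
Then n_E = 0.708, n_T = 1.29, so y_E = 0.547.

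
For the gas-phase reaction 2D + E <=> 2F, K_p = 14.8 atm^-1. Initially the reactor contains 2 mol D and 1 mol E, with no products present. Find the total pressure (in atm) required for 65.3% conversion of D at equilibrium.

Basis: 2 mol D initially; let X = conversion of D. Extent ξ = X.
Mole table: n_D = 2 − 2X; n_E = 1 − X; n_F = 2X.
n_T = Σnᵢ = 3 − X.
K_p = p_F^2 / (p_D^2 p_E) with p_i = (n_i/n_T)·P.
At X = 0.653: the mole-fraction product g(X) = Π y_i^ν_i = 23.95. Since K_p = g(X)·P^{-1}, P = (g/K_p)^(1/1) = (23.95/14.8)^(1/1) = 1.62 atm.

P = 1.62 atm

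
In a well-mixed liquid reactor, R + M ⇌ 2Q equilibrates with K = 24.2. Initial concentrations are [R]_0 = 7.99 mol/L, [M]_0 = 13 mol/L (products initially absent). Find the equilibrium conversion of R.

Let X = conversion of R; extent ξ = 7.99·X mol/L.
Concentrations: [R] = 7.99 − 7.99X; [M] = 13 − 7.99X; [Q] = 16X.
K = [Q]^2 / ([R] [M]).
Solving K = 24.2 for X ∈ (0,1): X = 0.848.

X = 0.848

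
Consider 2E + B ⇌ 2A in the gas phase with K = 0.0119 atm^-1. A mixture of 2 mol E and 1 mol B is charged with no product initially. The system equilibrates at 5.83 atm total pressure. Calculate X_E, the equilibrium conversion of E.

X = 0.127

Let X = conversion of E (basis 2 mol E); extent of reaction ξ = X.
Moles: n_E = 2 − 2X; n_B = 1 − X; n_A = 2X.
n_T = Σnᵢ = 3 − X.
y_i = n_i/n_T, p_i = y_i·P. K = p_A^2 / (p_E^2 p_B).
Equating to 0.0119 atm^-1 and solving on 0 < X < 1: X = 0.127.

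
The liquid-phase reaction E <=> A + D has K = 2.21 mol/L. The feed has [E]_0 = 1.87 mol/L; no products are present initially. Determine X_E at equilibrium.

X = 0.646

Let X = conversion of E; extent ξ = 1.87·X mol/L.
Concentrations: [E] = 1.87 − 1.87X; [A] = 1.87X; [D] = 1.87X.
K = [A] [D] / ([E]).
This equals 2.21 at X = 0.646 (the root in 0 < X < 1).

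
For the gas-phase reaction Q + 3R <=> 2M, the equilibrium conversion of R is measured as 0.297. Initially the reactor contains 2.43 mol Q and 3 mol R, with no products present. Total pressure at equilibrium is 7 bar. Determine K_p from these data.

Let X = conversion of R (basis 3 mol R); extent of reaction ξ = X.
Mole table: n_Q = 2.43 − X; n_R = 3 − 3X; n_M = 2X.
Total moles n_T = 5.43 − 2X.
At X = 0.297: n_Q = 2.13, n_R = 2.11, n_M = 0.594, n_T = 4.84.
p_i = (n_i/n_T)·P. K_p = p_M^2 / (p_Q p_R^3) = 0.00842 bar^-2.

K_p = 0.00842 bar^-2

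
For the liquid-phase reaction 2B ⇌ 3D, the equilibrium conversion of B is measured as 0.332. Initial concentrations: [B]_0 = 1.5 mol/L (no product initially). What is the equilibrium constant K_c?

K_c = 0.415 mol/L

Let X = conversion of B.
Concentrations: [B] = 1.5 − 1.5X; [D] = 2.25X.
At X = 0.332: [B] = 1, [D] = 0.747.
K_c = [D]^3 / ([B]^2) = 0.415 mol/L.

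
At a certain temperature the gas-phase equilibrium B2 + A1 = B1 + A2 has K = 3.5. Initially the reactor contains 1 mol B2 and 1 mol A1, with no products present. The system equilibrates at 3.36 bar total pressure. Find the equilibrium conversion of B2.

Take 1 mol B2 as basis and let X be its fractional conversion, so ξ = X.
At extent ξ: n_B2 = 1 − X; n_A1 = 1 − X; n_B1 = X; n_A2 = X.
Total moles n_T = 2 (Δν = 0, constant).
With p_i = (n_i/n_T)P, K = p_B1 p_A2 / (p_B2 p_A1).
This yields a degree-2 equation in X; solving on (0,1), X = 0.652.

X = 0.652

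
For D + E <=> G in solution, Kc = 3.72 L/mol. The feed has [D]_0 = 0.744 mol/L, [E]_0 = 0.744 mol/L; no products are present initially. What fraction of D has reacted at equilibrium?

X = 0.553

Let X = conversion of D; extent ξ = 0.744·X mol/L.
Concentrations: [D] = 0.744 − 0.744X; [E] = 0.744 − 0.744X; [G] = 0.744X.
Kc = [G] / ([D] [E]).
Setting equal to 3.72 and solving for X on (0,1) gives X = 0.553.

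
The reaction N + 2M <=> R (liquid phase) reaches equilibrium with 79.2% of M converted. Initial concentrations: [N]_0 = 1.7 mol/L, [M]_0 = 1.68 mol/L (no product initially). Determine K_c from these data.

K_c = 5.27 (mol/L)^-2

Let X = conversion of M.
Concentrations: [N] = 1.7 − 0.84X; [M] = 1.68 − 1.68X; [R] = 0.84X.
At X = 0.792: [N] = 1.03, [M] = 0.349, [R] = 0.665.
K_c = [R] / ([N] [M]^2) = 5.27 (mol/L)^-2.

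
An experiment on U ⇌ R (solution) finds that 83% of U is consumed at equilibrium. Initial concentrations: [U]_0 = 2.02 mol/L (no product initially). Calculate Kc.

Let X = conversion of U.
Concentrations: [U] = 2.02 − 2.02X; [R] = 2.02X.
At X = 0.83: [U] = 0.343, [R] = 1.68.
Kc = [R] / ([U]) = 4.88.

Kc = 4.88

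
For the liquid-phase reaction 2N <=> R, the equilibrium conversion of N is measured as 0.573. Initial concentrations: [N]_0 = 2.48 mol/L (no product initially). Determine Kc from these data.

Let X = conversion of N.
Concentrations: [N] = 2.48 − 2.48X; [R] = 1.24X.
At X = 0.573: [N] = 1.06, [R] = 0.711.
Kc = [R] / ([N]^2) = 0.634 L/mol.

Kc = 0.634 L/mol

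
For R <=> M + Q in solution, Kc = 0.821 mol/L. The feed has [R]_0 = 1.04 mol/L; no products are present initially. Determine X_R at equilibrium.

X = 0.578

Let X = conversion of R; extent ξ = 1.04·X mol/L.
Concentrations: [R] = 1.04 − 1.04X; [M] = 1.04X; [Q] = 1.04X.
Kc = [M] [Q] / ([R]).
Solving Kc = 0.821 for X ∈ (0,1): X = 0.578.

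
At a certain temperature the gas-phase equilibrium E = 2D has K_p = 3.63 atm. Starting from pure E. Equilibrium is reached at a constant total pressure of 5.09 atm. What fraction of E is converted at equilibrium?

Take 1 mol E as basis and let X be its fractional conversion, so ξ = X.
Mole table: n_E = 1 − X; n_D = 2X.
Total moles n_T = 1 + X.
With p_i = (n_i/n_T)P, K_p = p_D^2 / (p_E).
Substituting and setting equal to 3.63 atm gives a polynomial in X; the root in (0,1) is X = 0.389.

X = 0.389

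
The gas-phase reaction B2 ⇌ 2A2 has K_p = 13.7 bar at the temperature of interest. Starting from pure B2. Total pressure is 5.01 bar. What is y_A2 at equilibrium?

y_A2 = 0.778

Basis: 1 mol B2 initially; let X = conversion of B2. Extent ξ = X.
Mole table: n_B2 = 1 − X; n_A2 = 2X.
Summing: n_T = 1 + X.
With p_i = (n_i/n_T)P, K_p = p_A2^2 / (p_B2).
Equating to 13.7 bar and solving on 0 < X < 1: X = 0.637.
Then n_A2 = 1.27, n_T = 1.64, so y_A2 = 0.778.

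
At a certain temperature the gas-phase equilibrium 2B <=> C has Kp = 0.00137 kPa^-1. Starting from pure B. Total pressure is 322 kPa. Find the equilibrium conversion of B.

X = 0.399

Let X = conversion of B (basis 1 mol B); extent of reaction ξ = 0.5X.
Moles: n_B = 1 − X; n_C = 0.5X.
n_T = Σnᵢ = 1 − 0.5X.
y_i = n_i/n_T, p_i = y_i·P. Kp = p_C / (p_B^2).
This yields a degree-2 equation in X; solving on (0,1), X = 0.399.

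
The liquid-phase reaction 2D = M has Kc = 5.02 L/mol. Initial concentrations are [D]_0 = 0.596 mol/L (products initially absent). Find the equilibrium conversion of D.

Let X = conversion of D; extent ξ = 0.596X/2 mol/L.
Concentrations: [D] = 0.596 − 0.596X; [M] = 0.298X.
Kc = [M] / ([D]^2).
This equals 5.02 at X = 0.666 (the root in 0 < X < 1).

X = 0.666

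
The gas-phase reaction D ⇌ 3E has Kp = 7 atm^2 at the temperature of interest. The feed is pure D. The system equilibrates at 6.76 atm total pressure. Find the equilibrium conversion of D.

Basis: 1 mol D initially; let X = conversion of D. Extent ξ = X.
Mole table: n_D = 1 − X; n_E = 3X.
n_T = Σnᵢ = 1 + 2X.
y_i = n_i/n_T, p_i = y_i·P. Kp = p_E^3 / (p_D).
Setting this equal to 7 atm^2 and taking the physical root (0 < X < 1) gives X = 0.208.

X = 0.208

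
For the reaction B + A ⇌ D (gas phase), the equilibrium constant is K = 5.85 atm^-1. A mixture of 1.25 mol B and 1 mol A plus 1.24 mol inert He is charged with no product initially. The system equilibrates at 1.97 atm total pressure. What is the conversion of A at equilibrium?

Take 1 mol A as basis and let X be its fractional conversion, so ξ = X.
Mole table: n_B = 1.25 − X; n_A = 1 − X; n_D = X; n_I = 1.24 (inert).
Summing: n_T = 3.49 − X.
Mole fractions y_i = n_i/n_T; K = p_D / (p_B p_A) with p_i = y_i·P.
Substituting and setting equal to 5.85 atm^-1 gives a polynomial in X; the root in (0,1) is X = 0.696.

X = 0.696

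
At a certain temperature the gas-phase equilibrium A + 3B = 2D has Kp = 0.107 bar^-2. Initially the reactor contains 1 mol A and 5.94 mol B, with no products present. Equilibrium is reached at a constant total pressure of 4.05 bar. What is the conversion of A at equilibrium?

Let X = conversion of A (basis 1 mol A); extent of reaction ξ = X.
At extent ξ: n_A = 1 − X; n_B = 5.94 − 3X; n_D = 2X.
Summing: n_T = 6.94 − 2X.
Mole fractions y_i = n_i/n_T; Kp = p_D^2 / (p_A p_B^3) with p_i = y_i·P.
Setting this equal to 0.107 bar^-2 and taking the physical root (0 < X < 1) gives X = 0.607.

X = 0.607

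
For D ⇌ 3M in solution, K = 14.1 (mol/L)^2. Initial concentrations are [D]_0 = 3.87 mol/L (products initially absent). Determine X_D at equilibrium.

Let X = conversion of D; extent ξ = 3.87·X mol/L.
Concentrations: [D] = 3.87 − 3.87X; [M] = 11.6X.
K = [M]^3 / ([D]).
Solving K = 14.1 for X ∈ (0,1): X = 0.291.

X = 0.291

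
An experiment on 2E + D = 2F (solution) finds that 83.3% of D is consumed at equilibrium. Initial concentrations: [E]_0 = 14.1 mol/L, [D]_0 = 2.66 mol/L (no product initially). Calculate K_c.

K_c = 0.473 L/mol

Let X = conversion of D.
Concentrations: [E] = 14.1 − 5.32X; [D] = 2.66 − 2.66X; [F] = 5.32X.
At X = 0.833: [E] = 9.67, [D] = 0.444, [F] = 4.43.
K_c = [F]^2 / ([E]^2 [D]) = 0.473 L/mol.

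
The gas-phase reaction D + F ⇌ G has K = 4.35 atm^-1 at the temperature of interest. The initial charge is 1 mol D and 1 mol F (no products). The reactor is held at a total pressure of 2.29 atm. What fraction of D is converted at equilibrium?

Let X = conversion of D (basis 1 mol D); extent of reaction ξ = X.
Mole table: n_D = 1 − X; n_F = 1 − X; n_G = X.
Total moles n_T = 2 − X.
Mole fractions y_i = n_i/n_T; K = p_G / (p_D p_F) with p_i = y_i·P.
Equating to 4.35 atm^-1 and solving on 0 < X < 1: X = 0.698.

X = 0.698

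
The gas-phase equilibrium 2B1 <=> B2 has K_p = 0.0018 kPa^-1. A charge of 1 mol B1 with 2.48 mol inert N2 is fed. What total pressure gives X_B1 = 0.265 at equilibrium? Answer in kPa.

Basis: 1 mol B1 initially; let X = conversion of B1. Extent ξ = 0.5X.
Species balance: n_B1 = 1 − X; n_B2 = 0.5X; n_I = 2.48 (inert).
n_T = Σnᵢ = 3.48 − 0.5X.
K_p = p_B2 / (p_B1^2) with p_i = (n_i/n_T)·P.
At X = 0.265: the mole-fraction product g(X) = Π y_i^ν_i = 0.821. Since K_p = g(X)·P^{-1}, P = (g/K_p)^(1/1) = (0.821/0.0018)^(1/1) = 456 kPa.

P = 456 kPa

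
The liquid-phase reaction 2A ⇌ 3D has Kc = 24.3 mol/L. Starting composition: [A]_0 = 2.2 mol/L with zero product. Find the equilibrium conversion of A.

Let X = conversion of A; extent ξ = 2.2X/2 mol/L.
Concentrations: [A] = 2.2 − 2.2X; [D] = 3.3X.
Kc = [D]^3 / ([A]^2).
Setting equal to 24.3 and solving for X on (0,1) gives X = 0.686.

X = 0.686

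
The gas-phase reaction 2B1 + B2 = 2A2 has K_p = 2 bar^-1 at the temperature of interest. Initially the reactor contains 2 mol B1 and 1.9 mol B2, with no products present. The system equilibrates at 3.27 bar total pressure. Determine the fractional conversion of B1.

Take 2 mol B1 as basis and let X be its fractional conversion, so ξ = X.
Mole table: n_B1 = 2 − 2X; n_B2 = 1.9 − X; n_A2 = 2X.
Summing: n_T = 3.9 − X.
Mole fractions y_i = n_i/n_T; K_p = p_A2^2 / (p_B1^2 p_B2) with p_i = y_i·P.
Substituting and setting equal to 2 bar^-1 gives a polynomial in X; the root in (0,1) is X = 0.615.

X = 0.615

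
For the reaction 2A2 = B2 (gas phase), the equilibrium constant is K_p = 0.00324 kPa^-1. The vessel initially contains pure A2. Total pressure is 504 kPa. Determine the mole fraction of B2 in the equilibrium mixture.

Take 1 mol A2 as basis and let X be its fractional conversion, so ξ = 0.5X.
Species balance: n_A2 = 1 − X; n_B2 = 0.5X.
Total moles n_T = 1 − 0.5X.
With p_i = (n_i/n_T)P, K_p = p_B2 / (p_A2^2).
Equating to 0.00324 kPa^-1 and solving on 0 < X < 1: X = 0.636.
Then n_B2 = 0.318, n_T = 0.682, so y_B2 = 0.466.

y_B2 = 0.466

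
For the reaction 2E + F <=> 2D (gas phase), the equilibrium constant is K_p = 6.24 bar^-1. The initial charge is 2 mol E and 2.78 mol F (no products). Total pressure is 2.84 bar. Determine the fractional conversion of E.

X = 0.749

Basis: 2 mol E initially; let X = conversion of E. Extent ξ = X.
Moles: n_E = 2 − 2X; n_F = 2.78 − X; n_D = 2X.
Total moles n_T = 4.78 − X.
Mole fractions y_i = n_i/n_T; K_p = p_D^2 / (p_E^2 p_F) with p_i = y_i·P.
This yields a degree-3 equation in X; solving on (0,1), X = 0.749.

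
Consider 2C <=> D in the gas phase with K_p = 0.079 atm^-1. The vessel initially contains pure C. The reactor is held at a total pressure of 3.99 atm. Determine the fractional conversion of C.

X = 0.335

Let X = conversion of C (basis 1 mol C); extent of reaction ξ = 0.5X.
Species balance: n_C = 1 − X; n_D = 0.5X.
n_T = Σnᵢ = 1 − 0.5X.
Mole fractions y_i = n_i/n_T; K_p = p_D / (p_C^2) with p_i = y_i·P.
Setting this equal to 0.079 atm^-1 and taking the physical root (0 < X < 1) gives X = 0.335.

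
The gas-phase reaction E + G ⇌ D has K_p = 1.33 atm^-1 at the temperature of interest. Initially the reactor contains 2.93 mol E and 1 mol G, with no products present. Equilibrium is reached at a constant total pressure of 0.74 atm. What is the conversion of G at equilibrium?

X = 0.413

Take 1 mol G as basis and let X be its fractional conversion, so ξ = X.
Species balance: n_E = 2.93 − X; n_G = 1 − X; n_D = X.
Summing: n_T = 3.93 − X.
y_i = n_i/n_T, p_i = y_i·P. K_p = p_D / (p_E p_G).
Equating to 1.33 atm^-1 and solving on 0 < X < 1: X = 0.413.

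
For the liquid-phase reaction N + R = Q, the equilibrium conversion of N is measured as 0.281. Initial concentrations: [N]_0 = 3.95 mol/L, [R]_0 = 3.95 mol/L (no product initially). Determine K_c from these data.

K_c = 0.138 L/mol

Let X = conversion of N.
Concentrations: [N] = 3.95 − 3.95X; [R] = 3.95 − 3.95X; [Q] = 3.95X.
At X = 0.281: [N] = 2.84, [R] = 2.84, [Q] = 1.11.
K_c = [Q] / ([N] [R]) = 0.138 L/mol.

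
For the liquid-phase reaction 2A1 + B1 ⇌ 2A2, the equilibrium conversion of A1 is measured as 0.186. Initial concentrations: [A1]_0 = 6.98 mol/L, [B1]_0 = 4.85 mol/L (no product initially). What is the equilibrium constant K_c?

K_c = 0.0124 L/mol

Let X = conversion of A1.
Concentrations: [A1] = 6.98 − 6.98X; [B1] = 4.85 − 3.49X; [A2] = 6.98X.
At X = 0.186: [A1] = 5.68, [B1] = 4.2, [A2] = 1.3.
K_c = [A2]^2 / ([A1]^2 [B1]) = 0.0124 L/mol.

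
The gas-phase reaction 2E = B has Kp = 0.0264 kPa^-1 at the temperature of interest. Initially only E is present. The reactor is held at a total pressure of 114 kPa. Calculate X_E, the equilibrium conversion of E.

Take 1 mol E as basis and let X be its fractional conversion, so ξ = 0.5X.
Species balance: n_E = 1 − X; n_B = 0.5X.
Total moles n_T = 1 − 0.5X.
y_i = n_i/n_T, p_i = y_i·P. Kp = p_B / (p_E^2).
Setting this equal to 0.0264 kPa^-1 and taking the physical root (0 < X < 1) gives X = 0.723.

X = 0.723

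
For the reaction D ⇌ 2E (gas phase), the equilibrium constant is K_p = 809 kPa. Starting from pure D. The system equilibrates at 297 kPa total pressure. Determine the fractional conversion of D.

X = 0.636

Basis: 1 mol D initially; let X = conversion of D. Extent ξ = X.
At extent ξ: n_D = 1 − X; n_E = 2X.
Summing: n_T = 1 + X.
With p_i = (n_i/n_T)P, K_p = p_E^2 / (p_D).
Setting this equal to 809 kPa and taking the physical root (0 < X < 1) gives X = 0.636.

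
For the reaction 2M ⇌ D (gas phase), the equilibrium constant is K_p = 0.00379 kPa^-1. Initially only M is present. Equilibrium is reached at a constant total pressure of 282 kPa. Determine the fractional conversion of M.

Take 1 mol M as basis and let X be its fractional conversion, so ξ = 0.5X.
At extent ξ: n_M = 1 − X; n_D = 0.5X.
Total moles n_T = 1 − 0.5X.
With p_i = (n_i/n_T)P, K_p = p_D / (p_M^2).
Setting this equal to 0.00379 kPa^-1 and taking the physical root (0 < X < 1) gives X = 0.565.

X = 0.565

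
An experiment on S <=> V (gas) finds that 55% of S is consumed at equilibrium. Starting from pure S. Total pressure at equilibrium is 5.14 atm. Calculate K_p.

K_p = 1.22

Basis: 1 mol S initially; let X = conversion of S. Extent ξ = X.
Mole table: n_S = 1 − X; n_V = X.
Since Δν = 0, n_T = 1 throughout.
At X = 0.55: n_S = 0.45, n_V = 0.55, n_T = 1.
p_i = (n_i/n_T)·P. K_p = p_V / (p_S) = 1.22.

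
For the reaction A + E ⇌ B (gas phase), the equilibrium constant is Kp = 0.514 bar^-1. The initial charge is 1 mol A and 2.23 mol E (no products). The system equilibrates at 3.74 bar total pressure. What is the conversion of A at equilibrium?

X = 0.547

Let X = conversion of A (basis 1 mol A); extent of reaction ξ = X.
Moles: n_A = 1 − X; n_E = 2.23 − X; n_B = X.
n_T = Σnᵢ = 3.23 − X.
With p_i = (n_i/n_T)P, Kp = p_B / (p_A p_E).
Setting this equal to 0.514 bar^-1 and taking the physical root (0 < X < 1) gives X = 0.547.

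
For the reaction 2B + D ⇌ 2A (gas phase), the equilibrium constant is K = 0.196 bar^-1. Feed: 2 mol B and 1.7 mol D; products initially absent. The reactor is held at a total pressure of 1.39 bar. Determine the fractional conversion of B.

Let X = conversion of B (basis 2 mol B); extent of reaction ξ = X.
Moles: n_B = 2 − 2X; n_D = 1.7 − X; n_A = 2X.
n_T = Σnᵢ = 3.7 − X.
y_i = n_i/n_T, p_i = y_i·P. K = p_A^2 / (p_B^2 p_D).
Setting this equal to 0.196 bar^-1 and taking the physical root (0 < X < 1) gives X = 0.253.

X = 0.253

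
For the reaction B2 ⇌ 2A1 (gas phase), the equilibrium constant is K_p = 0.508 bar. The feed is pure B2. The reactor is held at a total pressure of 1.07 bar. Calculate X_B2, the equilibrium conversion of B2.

Let X = conversion of B2 (basis 1 mol B2); extent of reaction ξ = X.
Species balance: n_B2 = 1 − X; n_A1 = 2X.
Summing: n_T = 1 + X.
Mole fractions y_i = n_i/n_T; K_p = p_A1^2 / (p_B2) with p_i = y_i·P.
Equating to 0.508 bar and solving on 0 < X < 1: X = 0.326.

X = 0.326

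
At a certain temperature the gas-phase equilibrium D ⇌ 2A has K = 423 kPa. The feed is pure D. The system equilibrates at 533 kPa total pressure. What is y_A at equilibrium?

y_A = 0.578

Take 1 mol D as basis and let X be its fractional conversion, so ξ = X.
Mole table: n_D = 1 − X; n_A = 2X.
Total moles n_T = 1 + X.
y_i = n_i/n_T, p_i = y_i·P. K = p_A^2 / (p_D).
Equating to 423 kPa and solving on 0 < X < 1: X = 0.407.
Then n_A = 0.814, n_T = 1.41, so y_A = 0.578.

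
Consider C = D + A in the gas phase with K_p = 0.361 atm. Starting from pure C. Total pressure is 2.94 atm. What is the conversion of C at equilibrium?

Basis: 1 mol C initially; let X = conversion of C. Extent ξ = X.
Moles: n_C = 1 − X; n_D = X; n_A = X.
n_T = Σnᵢ = 1 + X.
Mole fractions y_i = n_i/n_T; K_p = p_D p_A / (p_C) with p_i = y_i·P.
Substituting and setting equal to 0.361 atm gives a polynomial in X; the root in (0,1) is X = 0.331.

X = 0.331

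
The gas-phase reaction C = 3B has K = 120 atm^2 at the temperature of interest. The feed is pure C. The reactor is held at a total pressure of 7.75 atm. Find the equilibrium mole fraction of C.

Basis: 1 mol C initially; let X = conversion of C. Extent ξ = X.
Species balance: n_C = 1 − X; n_B = 3X.
n_T = Σnᵢ = 1 + 2X.
With p_i = (n_i/n_T)P, K = p_B^3 / (p_C).
This yields a degree-3 equation in X; solving on (0,1), X = 0.529.
Then n_C = 0.471, n_T = 2.06, so y_C = 0.229.

y_C = 0.229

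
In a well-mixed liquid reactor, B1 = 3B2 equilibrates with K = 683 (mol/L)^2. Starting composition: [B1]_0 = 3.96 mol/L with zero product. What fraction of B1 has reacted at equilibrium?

X = 0.744

Let X = conversion of B1; extent ξ = 3.96·X mol/L.
Concentrations: [B1] = 3.96 − 3.96X; [B2] = 11.9X.
K = [B2]^3 / ([B1]).
This equals 683 at X = 0.744 (the root in 0 < X < 1).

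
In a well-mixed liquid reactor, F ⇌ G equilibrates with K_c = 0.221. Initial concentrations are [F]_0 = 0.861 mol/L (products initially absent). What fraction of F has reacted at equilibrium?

Let X = conversion of F; extent ξ = 0.861·X mol/L.
Concentrations: [F] = 0.861 − 0.861X; [G] = 0.861X.
K_c = [G] / ([F]).
This equals 0.221 at X = 0.181 (the root in 0 < X < 1).

X = 0.181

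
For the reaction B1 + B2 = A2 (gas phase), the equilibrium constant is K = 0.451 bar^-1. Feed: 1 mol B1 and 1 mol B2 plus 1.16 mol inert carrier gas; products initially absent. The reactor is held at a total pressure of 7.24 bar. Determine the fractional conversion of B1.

Take 1 mol B1 as basis and let X be its fractional conversion, so ξ = X.
At extent ξ: n_B1 = 1 − X; n_B2 = 1 − X; n_A2 = X; n_I = 1.16 (inert).
Total moles n_T = 3.16 − X.
y_i = n_i/n_T, p_i = y_i·P. K = p_A2 / (p_B1 p_B2).
Substituting and setting equal to 0.451 bar^-1 gives a polynomial in X; the root in (0,1) is X = 0.411.

X = 0.411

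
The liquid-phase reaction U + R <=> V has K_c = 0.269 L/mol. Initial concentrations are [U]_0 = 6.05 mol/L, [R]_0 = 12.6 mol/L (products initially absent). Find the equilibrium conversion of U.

Let X = conversion of U; extent ξ = 6.05·X mol/L.
Concentrations: [U] = 6.05 − 6.05X; [R] = 12.6 − 6.05X; [V] = 6.05X.
K_c = [V] / ([U] [R]).
Solving K_c = 0.269 for X ∈ (0,1): X = 0.693.

X = 0.693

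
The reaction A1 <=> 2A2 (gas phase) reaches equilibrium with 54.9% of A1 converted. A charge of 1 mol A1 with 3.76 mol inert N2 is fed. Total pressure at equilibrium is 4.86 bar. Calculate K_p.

K_p = 2.45 bar

Let X = conversion of A1 (basis 1 mol A1); extent of reaction ξ = X.
Mole table: n_A1 = 1 − X; n_A2 = 2X; n_I = 3.76 (inert).
Summing: n_T = 4.76 + X.
At X = 0.549: n_A1 = 0.451, n_A2 = 1.1, n_T = 5.31.
p_i = (n_i/n_T)·P. K_p = p_A2^2 / (p_A1) = 2.45 bar.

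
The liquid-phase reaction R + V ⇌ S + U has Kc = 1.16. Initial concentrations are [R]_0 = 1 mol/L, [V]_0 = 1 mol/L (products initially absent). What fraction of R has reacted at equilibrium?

X = 0.519

Let X = conversion of R; extent ξ = 1·X mol/L.
Concentrations: [R] = 1 − 1X; [V] = 1 − 1X; [S] = 1X; [U] = 1X.
Kc = [S] [U] / ([R] [V]).
This equals 1.16 at X = 0.519 (the root in 0 < X < 1).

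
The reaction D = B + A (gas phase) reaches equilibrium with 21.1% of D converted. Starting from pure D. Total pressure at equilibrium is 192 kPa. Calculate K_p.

K_p = 8.95 kPa

Take 1 mol D as basis and let X be its fractional conversion, so ξ = X.
Species balance: n_D = 1 − X; n_B = X; n_A = X.
Total moles n_T = 1 + X.
At X = 0.211: n_D = 0.789, n_B = 0.211, n_A = 0.211, n_T = 1.21.
p_i = (n_i/n_T)·P. K_p = p_B p_A / (p_D) = 8.95 kPa.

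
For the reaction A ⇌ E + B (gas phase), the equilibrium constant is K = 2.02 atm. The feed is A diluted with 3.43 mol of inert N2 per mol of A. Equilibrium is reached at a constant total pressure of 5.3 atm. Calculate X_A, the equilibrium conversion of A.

Let X = conversion of A (basis 1 mol A); extent of reaction ξ = X.
Moles: n_A = 1 − X; n_E = X; n_B = X; n_I = 3.43 (inert).
Summing: n_T = 4.43 + X.
Mole fractions y_i = n_i/n_T; K = p_E p_B / (p_A) with p_i = y_i·P.
This yields a degree-2 equation in X; solving on (0,1), X = 0.729.

X = 0.729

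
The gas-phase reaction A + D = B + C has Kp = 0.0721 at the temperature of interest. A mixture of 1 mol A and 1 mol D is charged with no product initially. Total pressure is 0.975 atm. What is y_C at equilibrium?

y_C = 0.106

Let X = conversion of A (basis 1 mol A); extent of reaction ξ = X.
At extent ξ: n_A = 1 − X; n_D = 1 − X; n_B = X; n_C = X.
n_T stays at 2 (no change in mole number).
With p_i = (n_i/n_T)P, Kp = p_B p_C / (p_A p_D).
Substituting and setting equal to 0.0721 gives a polynomial in X; the root in (0,1) is X = 0.212.
Then n_C = 0.212, n_T = 2, so y_C = 0.106.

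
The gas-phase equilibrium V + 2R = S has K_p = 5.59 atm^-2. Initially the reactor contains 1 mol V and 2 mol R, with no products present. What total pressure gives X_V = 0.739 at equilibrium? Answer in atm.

P = 2.08 atm

Basis: 1 mol V initially; let X = conversion of V. Extent ξ = X.
Mole table: n_V = 1 − X; n_R = 2 − 2X; n_S = X.
Summing: n_T = 3 − 2X.
K_p = p_S / (p_V p_R^2) with p_i = (n_i/n_T)·P.
At X = 0.739: the mole-fraction product g(X) = Π y_i^ν_i = 24.07. Since K_p = g(X)·P^{-2}, P = (g/K_p)^(1/2) = (24.07/5.59)^(1/2) = 2.08 atm.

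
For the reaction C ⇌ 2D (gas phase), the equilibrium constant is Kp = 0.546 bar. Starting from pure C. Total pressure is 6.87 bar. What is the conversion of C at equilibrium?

X = 0.140

Basis: 1 mol C initially; let X = conversion of C. Extent ξ = X.
Moles: n_C = 1 − X; n_D = 2X.
n_T = Σnᵢ = 1 + X.
y_i = n_i/n_T, p_i = y_i·P. Kp = p_D^2 / (p_C).
Setting this equal to 0.546 bar and taking the physical root (0 < X < 1) gives X = 0.140.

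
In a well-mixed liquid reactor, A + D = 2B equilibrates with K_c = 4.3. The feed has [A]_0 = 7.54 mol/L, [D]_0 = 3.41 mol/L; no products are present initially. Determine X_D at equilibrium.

X = 0.699

Let X = conversion of D; extent ξ = 3.41·X mol/L.
Concentrations: [A] = 7.54 − 3.41X; [D] = 3.41 − 3.41X; [B] = 6.82X.
K_c = [B]^2 / ([A] [D]).
Solving K_c = 4.3 for X ∈ (0,1): X = 0.699.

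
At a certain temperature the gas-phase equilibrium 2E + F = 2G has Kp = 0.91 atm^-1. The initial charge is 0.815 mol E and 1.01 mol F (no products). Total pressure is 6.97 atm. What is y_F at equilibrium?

Let X = conversion of E (basis 0.815 mol E); extent of reaction ξ = 0.407X.
Species balance: n_E = 0.815 − 0.815X; n_F = 1.01 − 0.407X; n_G = 0.815X.
n_T = Σnᵢ = 1.82 − 0.407X.
y_i = n_i/n_T, p_i = y_i·P. Kp = p_G^2 / (p_E^2 p_F).
Substituting and setting equal to 0.91 atm^-1 gives a polynomial in X; the root in (0,1) is X = 0.636.
Then n_F = 0.751, n_T = 1.57, so y_F = 0.480.

y_F = 0.480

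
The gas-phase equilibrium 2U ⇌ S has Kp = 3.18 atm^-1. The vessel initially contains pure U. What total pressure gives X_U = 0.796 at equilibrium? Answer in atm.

P = 1.81 atm

Let X = conversion of U (basis 1 mol U); extent of reaction ξ = 0.5X.
Moles: n_U = 1 − X; n_S = 0.5X.
Summing: n_T = 1 − 0.5X.
Kp = p_S / (p_U^2) with p_i = (n_i/n_T)·P.
At X = 0.796: the mole-fraction product g(X) = Π y_i^ν_i = 5.757. Since Kp = g(X)·P^{-1}, P = (g/Kp)^(1/1) = (5.757/3.18)^(1/1) = 1.81 atm.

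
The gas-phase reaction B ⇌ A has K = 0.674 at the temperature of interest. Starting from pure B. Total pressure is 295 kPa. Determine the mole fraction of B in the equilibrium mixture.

y_B = 0.597

Basis: 1 mol B initially; let X = conversion of B. Extent ξ = X.
Mole table: n_B = 1 − X; n_A = X.
Since Δν = 0, n_T = 1 throughout.
With p_i = (n_i/n_T)P, K = p_A / (p_B).
Equating to 0.674 and solving on 0 < X < 1: X = 0.403.
Then n_B = 0.597, n_T = 1, so y_B = 0.597.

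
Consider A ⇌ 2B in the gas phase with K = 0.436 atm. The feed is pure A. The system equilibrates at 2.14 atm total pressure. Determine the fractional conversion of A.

X = 0.220

Basis: 1 mol A initially; let X = conversion of A. Extent ξ = X.
Species balance: n_A = 1 − X; n_B = 2X.
Total moles n_T = 1 + X.
Mole fractions y_i = n_i/n_T; K = p_B^2 / (p_A) with p_i = y_i·P.
Equating to 0.436 atm and solving on 0 < X < 1: X = 0.220.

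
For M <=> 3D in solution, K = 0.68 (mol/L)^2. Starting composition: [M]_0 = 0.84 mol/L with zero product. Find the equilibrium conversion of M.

Let X = conversion of M; extent ξ = 0.84·X mol/L.
Concentrations: [M] = 0.84 − 0.84X; [D] = 2.52X.
K = [D]^3 / ([M]).
This equals 0.68 at X = 0.293 (the root in 0 < X < 1).

X = 0.293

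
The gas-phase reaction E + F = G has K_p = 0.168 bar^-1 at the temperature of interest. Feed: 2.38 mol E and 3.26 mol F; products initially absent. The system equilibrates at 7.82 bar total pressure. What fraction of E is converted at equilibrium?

X = 0.394

Let X = conversion of E (basis 2.38 mol E); extent of reaction ξ = 2.38X.
Species balance: n_E = 2.38 − 2.38X; n_F = 3.26 − 2.38X; n_G = 2.38X.
n_T = Σnᵢ = 5.64 − 2.38X.
Mole fractions y_i = n_i/n_T; K_p = p_G / (p_E p_F) with p_i = y_i·P.
This yields a degree-2 equation in X; solving on (0,1), X = 0.394.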